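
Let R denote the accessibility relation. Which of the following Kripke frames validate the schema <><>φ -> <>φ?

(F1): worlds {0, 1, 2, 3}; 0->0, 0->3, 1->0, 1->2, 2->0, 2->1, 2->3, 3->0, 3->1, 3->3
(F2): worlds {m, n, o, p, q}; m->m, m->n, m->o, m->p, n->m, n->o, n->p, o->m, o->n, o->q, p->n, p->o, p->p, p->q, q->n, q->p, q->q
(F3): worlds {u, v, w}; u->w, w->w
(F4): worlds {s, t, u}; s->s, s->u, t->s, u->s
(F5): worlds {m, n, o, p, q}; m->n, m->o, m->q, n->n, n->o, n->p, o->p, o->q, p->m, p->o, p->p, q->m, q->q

(F3)

This is the axiom for transitivity; its first-order frame correspondent is forall x forall y forall z (Rxy & Ryz -> Rxz).
(F1): fails — R10 and R03 but not R13.
(F2): fails — Rom and Rmo but not Roo.
(F3): satisfies the condition.
(F4): fails — Rts and Rsu but not Rtu.
(F5): fails — Rop and Rpm but not Rom.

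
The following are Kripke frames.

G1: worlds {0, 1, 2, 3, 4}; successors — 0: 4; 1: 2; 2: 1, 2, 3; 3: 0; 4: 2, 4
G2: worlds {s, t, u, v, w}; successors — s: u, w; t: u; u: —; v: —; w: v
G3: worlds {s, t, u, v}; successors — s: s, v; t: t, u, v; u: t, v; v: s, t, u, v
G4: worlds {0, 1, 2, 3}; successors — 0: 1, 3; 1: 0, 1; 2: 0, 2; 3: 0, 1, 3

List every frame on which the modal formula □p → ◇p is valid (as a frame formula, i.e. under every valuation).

G1, G3, G4

The schema corresponds to seriality: ∀x ∃y Rxy.
G1: holds.
G2: fails — world u has no successor.
G3: holds.
G4: holds.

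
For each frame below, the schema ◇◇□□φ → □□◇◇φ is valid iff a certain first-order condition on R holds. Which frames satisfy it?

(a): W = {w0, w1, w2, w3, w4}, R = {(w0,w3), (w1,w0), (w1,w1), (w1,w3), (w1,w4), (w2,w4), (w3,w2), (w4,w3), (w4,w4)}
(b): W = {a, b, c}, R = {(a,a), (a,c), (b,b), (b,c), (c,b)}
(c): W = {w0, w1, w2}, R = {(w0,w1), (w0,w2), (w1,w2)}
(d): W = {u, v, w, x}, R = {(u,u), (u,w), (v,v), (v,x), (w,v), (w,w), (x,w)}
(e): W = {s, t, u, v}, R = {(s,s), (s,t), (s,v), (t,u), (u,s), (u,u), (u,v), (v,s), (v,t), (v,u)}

(b), (d), (e)

Frame correspondent (Sahlqvist): ∀x ∀y ∀z ((xR²y ∧ xR²z) → ∃w (yR²w ∧ zR²w)) — i.e. a generalized confluence (Geach) condition.
(a): fails — w1R²w0, w1R²w2 but no w with w0R²w and w2R²w.
(b): holds.
(c): fails — w0R²w2, w0R²w2 but no w with w2R²w and w2R²w.
(d): holds.
(e): holds.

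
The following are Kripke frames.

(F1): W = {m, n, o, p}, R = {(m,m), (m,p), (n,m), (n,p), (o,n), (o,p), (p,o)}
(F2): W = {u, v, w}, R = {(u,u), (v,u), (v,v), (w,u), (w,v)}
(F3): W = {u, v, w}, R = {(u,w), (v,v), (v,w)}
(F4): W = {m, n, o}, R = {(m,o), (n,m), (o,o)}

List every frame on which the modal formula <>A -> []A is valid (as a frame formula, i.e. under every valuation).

The schema corresponds to partial functionality: forall x forall y forall z (Rxy & Rxz -> y = z).
(F1): fails — m sees both m and p.
(F2): fails — v sees both u and v.
(F3): fails — v sees both v and w.
(F4): holds.
Valid on: (F4).

(F4)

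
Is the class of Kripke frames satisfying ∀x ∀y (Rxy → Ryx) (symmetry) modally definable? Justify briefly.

Yes — defined by p → □◇p

This is a Sahlqvist condition; the B axiom p → □◇p defines it.
Suppose p→□◇p is valid. Take Rxy and set V(p)={x}. Then p at x, so □◇p at x, so ◇p at y, so some z with Ryz has p; z=x, i.e. Ryx.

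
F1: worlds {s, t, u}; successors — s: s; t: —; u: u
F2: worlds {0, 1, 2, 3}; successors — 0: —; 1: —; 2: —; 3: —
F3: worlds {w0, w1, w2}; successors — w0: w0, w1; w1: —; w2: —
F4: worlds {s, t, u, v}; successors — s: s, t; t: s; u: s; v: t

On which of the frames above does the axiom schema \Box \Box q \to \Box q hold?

F1, F2, F3

Frame correspondent (Sahlqvist): \forall x \forall y (Rxy \to \exists z (Rxz \wedge Rzy)) — i.e. density.
F1: holds.
F2: holds.
F3: holds.
F4: fails — Rvt but no z with Rvz and Rzt.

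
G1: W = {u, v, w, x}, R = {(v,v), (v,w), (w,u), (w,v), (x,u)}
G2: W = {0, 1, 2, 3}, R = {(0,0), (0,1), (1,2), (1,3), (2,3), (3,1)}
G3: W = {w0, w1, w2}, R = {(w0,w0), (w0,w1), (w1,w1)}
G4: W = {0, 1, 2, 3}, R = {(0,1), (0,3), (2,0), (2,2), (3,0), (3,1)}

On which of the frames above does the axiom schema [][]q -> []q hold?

G3

Frame correspondent (Sahlqvist): forall x forall y (Rxy -> exists z (Rxz & Rzy)) — i.e. density.
G1: fails — Rwu but no z with Rwz and Rzu.
G2: fails — R31 but no z with R3z and Rz1.
G3: condition met.
G4: fails — R03 but no z with R0z and Rz3.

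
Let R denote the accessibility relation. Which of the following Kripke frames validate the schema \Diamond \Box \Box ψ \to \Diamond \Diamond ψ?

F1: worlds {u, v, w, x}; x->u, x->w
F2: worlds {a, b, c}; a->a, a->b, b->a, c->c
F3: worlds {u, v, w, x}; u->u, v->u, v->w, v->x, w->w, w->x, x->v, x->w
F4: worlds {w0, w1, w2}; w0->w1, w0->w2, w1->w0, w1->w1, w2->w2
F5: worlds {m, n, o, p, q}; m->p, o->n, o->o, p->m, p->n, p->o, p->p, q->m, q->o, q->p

The schema corresponds to a generalized confluence (Geach) condition: \forall x \forall y (xRy \to \exists w (y R^2 w \wedge x R^2 w)).
F1: fails — xRu but no t with uR²t and xR²t.
F2: holds.
F3: holds.
F4: holds.
F5: fails — oRn but no w with nR²w and oR²w.

F2, F3, F4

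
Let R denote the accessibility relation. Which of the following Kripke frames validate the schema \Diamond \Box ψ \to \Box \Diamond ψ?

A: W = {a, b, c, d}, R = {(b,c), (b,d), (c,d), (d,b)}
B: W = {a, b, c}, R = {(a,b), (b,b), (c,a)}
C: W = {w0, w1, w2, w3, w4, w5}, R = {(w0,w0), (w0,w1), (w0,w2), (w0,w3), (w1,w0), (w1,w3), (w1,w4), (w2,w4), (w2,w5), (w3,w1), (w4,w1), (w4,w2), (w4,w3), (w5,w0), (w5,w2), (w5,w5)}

This is the axiom for convergence; its first-order frame correspondent is \forall x \forall y \forall z (Rxy \wedge Rxz \to \exists w (Ryw \wedge Rzw)).
A: fails — Rbc and Rbd but c and d have no common successor.
B: holds.
C: fails — Rw0w1 and Rw0w3 but w1 and w3 have no common successor.
Valid on: B.

B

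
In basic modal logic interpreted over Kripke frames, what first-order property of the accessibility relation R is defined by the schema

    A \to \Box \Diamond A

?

This schema is the B axiom.
It corresponds to symmetry: \forall x \forall y (Rxy \to Ryx).

symmetry: \forall x \forall y (Rxy \to Ryx)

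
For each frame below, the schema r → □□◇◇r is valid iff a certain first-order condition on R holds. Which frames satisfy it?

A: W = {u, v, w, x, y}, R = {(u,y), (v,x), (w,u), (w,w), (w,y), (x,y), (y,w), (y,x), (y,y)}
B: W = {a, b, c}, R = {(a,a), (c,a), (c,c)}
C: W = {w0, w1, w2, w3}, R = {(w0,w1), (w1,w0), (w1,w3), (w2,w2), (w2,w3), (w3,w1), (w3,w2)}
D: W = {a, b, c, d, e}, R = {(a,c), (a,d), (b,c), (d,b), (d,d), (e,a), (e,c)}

Frame correspondent (Sahlqvist): ∀x ∀z (xR²z → ∃w (x = w ∧ zR²w)) — i.e. a generalized confluence (Geach) condition.
A: fails — uR²x but no t with u=t and xR²t.
B: fails — cR²a but no w with c=w and aR²w.
C: ✓.
D: fails — aR²b but no w with a=w and bR²w.

C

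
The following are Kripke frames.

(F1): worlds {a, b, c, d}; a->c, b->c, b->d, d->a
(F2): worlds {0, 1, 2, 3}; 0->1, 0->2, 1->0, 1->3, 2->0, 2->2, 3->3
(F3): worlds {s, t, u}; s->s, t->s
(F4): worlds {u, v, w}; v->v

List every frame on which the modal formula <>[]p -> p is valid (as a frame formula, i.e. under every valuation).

(F4)

The schema corresponds to symmetry: forall x forall y (Rxy -> Ryx).
(F1): fails — Rac but not Rca.
(F2): fails — R13 but not R31.
(F3): fails — Rts but not Rst.
(F4): condition met.
Valid on: (F4).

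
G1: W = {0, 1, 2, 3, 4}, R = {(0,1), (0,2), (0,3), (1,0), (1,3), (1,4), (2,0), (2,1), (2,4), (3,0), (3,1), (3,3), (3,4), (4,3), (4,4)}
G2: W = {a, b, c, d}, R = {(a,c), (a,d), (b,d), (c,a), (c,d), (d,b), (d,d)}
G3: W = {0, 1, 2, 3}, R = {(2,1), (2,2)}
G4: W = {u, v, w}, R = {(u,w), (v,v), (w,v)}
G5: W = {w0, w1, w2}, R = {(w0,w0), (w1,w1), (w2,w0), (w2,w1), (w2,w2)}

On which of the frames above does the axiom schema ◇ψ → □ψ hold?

G4

Frame correspondent (Sahlqvist): ∀x ∀y ∀z (Rxy ∧ Rxz → y = z) — i.e. partial functionality.
G1: fails — 0 sees both 1 and 2.
G2: fails — a sees both c and d.
G3: fails — 2 sees both 1 and 2.
G4: condition met.
G5: fails — w2 sees both w0 and w1.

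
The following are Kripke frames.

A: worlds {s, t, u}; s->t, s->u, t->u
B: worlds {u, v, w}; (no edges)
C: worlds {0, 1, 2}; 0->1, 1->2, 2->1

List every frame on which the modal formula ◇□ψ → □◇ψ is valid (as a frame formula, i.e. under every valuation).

B, C

The schema corresponds to convergence: ∀x ∀y ∀z (Rxy ∧ Rxz → ∃w (Ryw ∧ Rzw)).
A: fails — Rsu and Rsu but u and u have no common successor.
B: satisfies the condition.
C: satisfies the condition.
Valid on: B, C.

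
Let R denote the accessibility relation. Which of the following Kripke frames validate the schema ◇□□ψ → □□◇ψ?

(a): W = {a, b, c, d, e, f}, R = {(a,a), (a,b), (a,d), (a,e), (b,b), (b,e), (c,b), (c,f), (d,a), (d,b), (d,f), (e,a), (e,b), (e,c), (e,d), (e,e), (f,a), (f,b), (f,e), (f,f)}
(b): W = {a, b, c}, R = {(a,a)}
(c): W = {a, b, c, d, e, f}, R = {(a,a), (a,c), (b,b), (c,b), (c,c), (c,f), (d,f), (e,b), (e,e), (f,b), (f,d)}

(a), (b)

The schema corresponds to a generalized confluence (Geach) condition: ∀x ∀y ∀z ((xRy ∧ xR²z) → ∃w (yR²w ∧ zRw)).
(a): ✓.
(b): ✓.
(c): fails — cRb, cR²d but no w with bR²w and dRw.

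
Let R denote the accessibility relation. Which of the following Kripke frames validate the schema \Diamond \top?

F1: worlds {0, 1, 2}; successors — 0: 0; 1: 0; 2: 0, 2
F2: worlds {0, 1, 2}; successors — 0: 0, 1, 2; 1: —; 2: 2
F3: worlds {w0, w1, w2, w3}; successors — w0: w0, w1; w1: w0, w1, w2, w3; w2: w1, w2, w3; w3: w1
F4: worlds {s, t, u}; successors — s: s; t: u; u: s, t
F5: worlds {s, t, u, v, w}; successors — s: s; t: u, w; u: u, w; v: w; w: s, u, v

F1, F3, F4, F5

Frame correspondent (Sahlqvist): \forall x \exists y Rxy — i.e. seriality.
F1: holds.
F2: fails — world 1 has no successor.
F3: holds.
F4: holds.
F5: holds.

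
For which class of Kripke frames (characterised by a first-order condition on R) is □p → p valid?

Suppose □p→p is valid. At any x set V(p)={w : Rxw}. Then □p holds at x, so p holds at x, i.e. Rxx.

reflexivity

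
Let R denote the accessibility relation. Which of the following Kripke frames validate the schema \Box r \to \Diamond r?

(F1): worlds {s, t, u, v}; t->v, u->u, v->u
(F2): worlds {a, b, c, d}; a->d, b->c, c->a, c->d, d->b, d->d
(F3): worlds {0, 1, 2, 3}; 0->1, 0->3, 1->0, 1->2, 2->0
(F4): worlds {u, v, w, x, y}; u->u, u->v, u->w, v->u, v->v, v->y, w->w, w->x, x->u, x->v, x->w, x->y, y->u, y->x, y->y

(F2), (F4)

This is the axiom for seriality; its first-order frame correspondent is \forall x \exists y Rxy.
(F1): fails — world s has no successor.
(F2): holds.
(F3): fails — world 3 has no successor.
(F4): holds.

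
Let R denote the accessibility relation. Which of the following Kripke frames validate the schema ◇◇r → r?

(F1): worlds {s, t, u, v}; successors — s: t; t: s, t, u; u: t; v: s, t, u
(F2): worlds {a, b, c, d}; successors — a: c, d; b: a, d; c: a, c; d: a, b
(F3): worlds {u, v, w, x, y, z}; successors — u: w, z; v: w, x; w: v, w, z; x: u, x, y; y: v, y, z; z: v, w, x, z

This is the axiom for a generalized confluence (Geach) condition; its first-order frame correspondent is ∀x ∀y (xR²y → ∃w (y = w ∧ x = w)).
(F1): fails — sR²t but t ≠ s.
(F2): fails — aR²b but b ≠ a.
(F3): fails — uR²v but v ≠ u.

none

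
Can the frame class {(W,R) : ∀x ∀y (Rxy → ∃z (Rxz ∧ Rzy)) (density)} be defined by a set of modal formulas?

Yes: it is density, defined by the C4 schema □□p → □p.

Yes, by □□p → □p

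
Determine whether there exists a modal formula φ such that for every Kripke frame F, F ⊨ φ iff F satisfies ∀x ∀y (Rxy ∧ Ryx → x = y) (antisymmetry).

Modal frame validity is preserved under surjective bounded morphisms.
The 8-cycle (worlds 0,1,2,3,4,5,6,7 with 0→1→2→3→4→5→6→7→0) is antisymmetric. Sending even-indexed worlds to s and odd-indexed worlds to t is a surjective bounded morphism onto the two-world frame with s↔t, which is not antisymmetric.
So no modal formula (or set of formulas) defines exactly the antisymmetric frames.

Not definable by any modal formula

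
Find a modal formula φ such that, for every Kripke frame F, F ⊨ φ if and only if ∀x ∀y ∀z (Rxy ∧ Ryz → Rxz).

□s → □□s

The condition is transitivity. The 4 schema □s → □□s defines it.
Suppose □s→□□s is valid. Take Rxy, Ryz and set V(s)={w : Rxw}. Then □s at x, so □□s at x, so □s at y, so s at z, i.e. Rxz.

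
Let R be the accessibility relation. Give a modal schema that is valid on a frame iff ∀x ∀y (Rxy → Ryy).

The condition is shift-reflexivity. The T□ schema □(□s → s) defines it.
Suppose □(□s→s) is valid. Take Rxy and set V(s)={w : Ryw}. Then at y, □s holds; since □(□s→s) at x, □s→s at y, so s at y, i.e. Ryy.

□(□s → s)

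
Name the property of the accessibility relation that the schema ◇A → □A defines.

Suppose ◇A→□A is valid. Take Rxy, Rxz and set V(A)={y}. Then ◇A at x, so □A at x, so A at z, i.e. z=y.

Partial functionality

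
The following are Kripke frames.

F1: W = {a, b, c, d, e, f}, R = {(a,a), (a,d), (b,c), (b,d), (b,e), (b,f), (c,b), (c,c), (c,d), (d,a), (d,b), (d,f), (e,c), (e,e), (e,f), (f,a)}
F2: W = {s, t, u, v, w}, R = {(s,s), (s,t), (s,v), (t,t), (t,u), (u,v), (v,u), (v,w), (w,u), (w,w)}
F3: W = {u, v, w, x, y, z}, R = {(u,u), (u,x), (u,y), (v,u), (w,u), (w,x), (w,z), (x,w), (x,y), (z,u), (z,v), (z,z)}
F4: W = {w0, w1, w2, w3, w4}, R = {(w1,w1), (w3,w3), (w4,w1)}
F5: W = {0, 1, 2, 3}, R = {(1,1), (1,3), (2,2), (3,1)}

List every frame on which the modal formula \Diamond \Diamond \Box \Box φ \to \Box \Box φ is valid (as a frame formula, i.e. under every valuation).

The schema corresponds to a generalized confluence (Geach) condition: \forall x \forall y \forall z ((x R^2 y \wedge x R^2 z) \to \exists w (y R^2 w \wedge z = w)).
F1: fails — aR²d, aR²b but no w with dR²w and b=w.
F2: fails — sR²t, sR²s but no w* with tR²w* and s=w*.
F3: fails — uR²x, uR²w but no t with xR²t and w=t.
F4: holds.
F5: holds.
Valid on: F4, F5.

F4, F5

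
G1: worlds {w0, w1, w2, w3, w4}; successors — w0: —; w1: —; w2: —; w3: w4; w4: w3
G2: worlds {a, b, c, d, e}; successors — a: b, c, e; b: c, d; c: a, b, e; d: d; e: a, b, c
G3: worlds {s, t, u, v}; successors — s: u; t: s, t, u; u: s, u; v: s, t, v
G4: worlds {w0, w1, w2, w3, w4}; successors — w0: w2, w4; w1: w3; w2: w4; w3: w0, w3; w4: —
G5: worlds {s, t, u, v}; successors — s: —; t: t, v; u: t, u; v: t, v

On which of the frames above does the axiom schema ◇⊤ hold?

G2, G3

The schema corresponds to seriality: ∀x ∃y Rxy.
G1: fails — world w0 has no successor.
G2: holds.
G3: holds.
G4: fails — world w4 has no successor.
G5: fails — world s has no successor.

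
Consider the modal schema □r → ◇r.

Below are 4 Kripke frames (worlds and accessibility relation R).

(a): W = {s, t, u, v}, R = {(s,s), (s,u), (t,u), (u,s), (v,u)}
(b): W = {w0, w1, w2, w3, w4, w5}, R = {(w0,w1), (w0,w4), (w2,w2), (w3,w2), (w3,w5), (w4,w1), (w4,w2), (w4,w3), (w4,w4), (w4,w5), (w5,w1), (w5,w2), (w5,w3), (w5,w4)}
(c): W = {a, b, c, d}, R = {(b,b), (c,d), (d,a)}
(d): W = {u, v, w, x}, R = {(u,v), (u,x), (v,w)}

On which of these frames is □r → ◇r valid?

Frame correspondent (Sahlqvist): ∀x ∃y Rxy — i.e. seriality.
(a): holds.
(b): fails — world w1 has no successor.
(c): fails — world a has no successor.
(d): fails — world w has no successor.

(a)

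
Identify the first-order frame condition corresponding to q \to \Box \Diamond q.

symmetry: \forall x \forall y (Rxy \to Ryx)

Suppose q→□◇q is valid. Take Rxy and set V(q)={x}. Then q at x, so □◇q at x, so ◇q at y, so some z with Ryz has q; z=x, i.e. Ryx.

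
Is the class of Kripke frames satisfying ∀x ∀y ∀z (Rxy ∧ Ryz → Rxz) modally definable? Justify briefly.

Definable; □r → □□r defines it

The condition is transitivity. A defining modal formula is □r → □□r.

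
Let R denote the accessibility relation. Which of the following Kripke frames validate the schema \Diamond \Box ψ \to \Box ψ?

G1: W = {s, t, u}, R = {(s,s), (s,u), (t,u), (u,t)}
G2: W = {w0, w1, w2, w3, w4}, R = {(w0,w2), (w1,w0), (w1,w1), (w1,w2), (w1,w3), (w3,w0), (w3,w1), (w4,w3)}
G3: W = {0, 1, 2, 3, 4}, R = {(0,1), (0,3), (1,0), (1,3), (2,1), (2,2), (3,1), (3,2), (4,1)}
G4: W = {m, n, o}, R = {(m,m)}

The schema corresponds to the Euclidean property: \forall x \forall y \forall z (Rxy \wedge Rxz \to Ryz).
G1: fails — Rsu and Rsu but not Ruu.
G2: fails — Rw0w2 and Rw0w2 but not Rw2w2.
G3: fails — R01 and R01 but not R11.
G4: holds.
Valid on: G4.

G4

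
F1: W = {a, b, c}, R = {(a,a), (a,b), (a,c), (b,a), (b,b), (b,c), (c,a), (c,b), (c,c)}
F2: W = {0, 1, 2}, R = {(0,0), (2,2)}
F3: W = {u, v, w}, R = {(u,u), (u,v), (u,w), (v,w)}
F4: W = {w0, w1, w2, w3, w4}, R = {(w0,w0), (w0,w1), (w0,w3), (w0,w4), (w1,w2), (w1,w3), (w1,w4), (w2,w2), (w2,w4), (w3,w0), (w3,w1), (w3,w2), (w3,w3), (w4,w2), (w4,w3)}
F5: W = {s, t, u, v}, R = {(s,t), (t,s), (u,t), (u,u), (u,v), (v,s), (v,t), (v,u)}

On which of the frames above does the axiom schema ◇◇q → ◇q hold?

F1, F2, F3

Frame correspondent (Sahlqvist): ∀x ∀y ∀z (Rxy ∧ Ryz → Rxz) — i.e. transitivity.
F1: satisfies the condition.
F2: satisfies the condition.
F3: satisfies the condition.
F4: fails — Rw0w4 and Rw4w2 but not Rw0w2.
F5: fails — Ruv and Rvs but not Rus.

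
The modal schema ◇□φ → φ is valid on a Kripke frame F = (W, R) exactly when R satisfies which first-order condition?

symmetry: ∀x ∀y (Rxy → Ryx)

Equivalently (dual form): φ → □◇φ.
Suppose φ→□◇φ is valid. Take Rxy and set V(φ)={x}. Then φ at x, so □◇φ at x, so ◇φ at y, so some z with Ryz has φ; z=x, i.e. Ryx.
Conversely, on a frame with symmetry the schema holds at every world under every valuation.
Frame condition: ∀x ∀y (Rxy → Ryx).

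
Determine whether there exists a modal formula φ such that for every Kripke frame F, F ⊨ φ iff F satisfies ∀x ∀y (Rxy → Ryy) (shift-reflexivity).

Definable; □(□r → r) defines it

This is a Sahlqvist condition; the T□ axiom □(□r → r) defines it.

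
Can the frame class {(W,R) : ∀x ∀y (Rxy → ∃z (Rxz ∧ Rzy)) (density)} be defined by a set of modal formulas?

This is a Sahlqvist condition; the C4 axiom □□r → □r defines it.
Suppose □□r→□r is valid. Take Rxy and set V(r)={w : xR²w}. Then □□r at x, so □r at x, so r at y, i.e. ∃z(Rxz∧Rzy).

Yes, by □□r → □r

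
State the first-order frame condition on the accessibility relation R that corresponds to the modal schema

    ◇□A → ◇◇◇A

This is a Sahlqvist (Geach-type) schema ◇^1□^1A → □^0◇^3A.
Minimal-valuation argument: fix x; take any y with xR^1y and any z with xR^0z. Set V(A) to the set of worlds R-reachable from y in exactly 1 step. Then □^1A holds at y, so the antecedent holds at x; validity forces ◇^3A at z, giving a w with zR^3w and yR^1w.
First-order correspondent: ∀x ∀y (xRy → ∃w (yRw ∧ xR³w)).

∀x ∀y (xRy → ∃w (yRw ∧ xR³w))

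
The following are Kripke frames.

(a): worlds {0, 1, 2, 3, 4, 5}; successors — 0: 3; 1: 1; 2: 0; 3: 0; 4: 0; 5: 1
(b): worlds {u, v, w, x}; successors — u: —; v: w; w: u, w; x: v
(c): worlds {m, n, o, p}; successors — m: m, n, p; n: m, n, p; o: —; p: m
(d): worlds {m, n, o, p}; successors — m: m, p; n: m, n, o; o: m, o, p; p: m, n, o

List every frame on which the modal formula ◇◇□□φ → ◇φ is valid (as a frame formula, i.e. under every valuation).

(c), (d)

Frame correspondent (Sahlqvist): ∀x ∀y (xR²y → ∃w (yR²w ∧ xRw)) — i.e. a generalized confluence (Geach) condition.
(a): fails — 0R²0 but no w with 0R²w and 0Rw.
(b): fails — vR²u but no t with uR²t and vRt.
(c): satisfies the condition.
(d): satisfies the condition.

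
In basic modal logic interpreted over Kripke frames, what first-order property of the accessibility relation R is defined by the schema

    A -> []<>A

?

Suppose A→□◇A is valid. Take Rxy and set V(A)={x}. Then A at x, so □◇A at x, so ◇A at y, so some z with Ryz has A; z=x, i.e. Ryx.

Symmetry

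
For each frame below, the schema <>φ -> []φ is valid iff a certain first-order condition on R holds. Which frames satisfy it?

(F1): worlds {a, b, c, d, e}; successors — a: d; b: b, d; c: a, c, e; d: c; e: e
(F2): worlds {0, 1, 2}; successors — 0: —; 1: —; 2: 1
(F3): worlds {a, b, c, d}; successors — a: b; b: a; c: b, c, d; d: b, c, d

Frame correspondent (Sahlqvist): forall x forall y forall z (Rxy & Rxz -> y = z) — i.e. partial functionality.
(F1): fails — b sees both b and d.
(F2): condition met.
(F3): fails — c sees both b and c.

(F2)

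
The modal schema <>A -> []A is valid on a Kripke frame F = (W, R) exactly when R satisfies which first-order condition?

Suppose ◇A→□A is valid. Take Rxy, Rxz and set V(A)={y}. Then ◇A at x, so □A at x, so A at z, i.e. z=y.

partial functionality: forall x forall y forall z (Rxy & Rxz -> y = z)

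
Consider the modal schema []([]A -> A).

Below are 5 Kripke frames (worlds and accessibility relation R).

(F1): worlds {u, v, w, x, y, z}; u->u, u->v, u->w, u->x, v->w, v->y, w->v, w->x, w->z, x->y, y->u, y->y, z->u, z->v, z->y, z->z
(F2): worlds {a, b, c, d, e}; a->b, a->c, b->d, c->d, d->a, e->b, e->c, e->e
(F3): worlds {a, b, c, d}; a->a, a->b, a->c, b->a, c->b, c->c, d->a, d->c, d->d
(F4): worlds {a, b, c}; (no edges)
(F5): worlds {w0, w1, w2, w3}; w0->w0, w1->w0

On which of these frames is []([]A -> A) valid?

Frame correspondent (Sahlqvist): forall x forall y (Rxy -> Ryy) — i.e. shift-reflexivity.
(F1): fails — Ruv but not Rvv.
(F2): fails — Reb but not Rbb.
(F3): fails — Rab but not Rbb.
(F4): condition met.
(F5): condition met.

(F4), (F5)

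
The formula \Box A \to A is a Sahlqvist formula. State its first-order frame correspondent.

Reflexivity

Suppose □A→A is valid. At any x set V(A)={w : Rxw}. Then □A holds at x, so A holds at x, i.e. Rxx.
Conversely, any frame satisfying \forall x Rxx validates the schema.
Frame condition: \forall x Rxx.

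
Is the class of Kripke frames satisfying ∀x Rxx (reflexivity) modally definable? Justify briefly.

Definable; □p → p defines it

Yes: it is reflexivity, defined by the T schema □p → p.
Suppose □p→p is valid. At any x set V(p)={w : Rxw}. Then □p holds at x, so p holds at x, i.e. Rxx.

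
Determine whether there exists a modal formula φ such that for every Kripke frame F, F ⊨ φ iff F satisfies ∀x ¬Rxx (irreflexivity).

If a class were modally definable it would be closed under surjective bounded morphisms (Goldblatt–Thomason).
The 3-cycle (worlds 0,1,2 with 0→1→2→0) is irreflexive, and the map sending every world to a single reflexive point • is a surjective bounded morphism (forth: every edge maps to (•,•); back: every world has a successor). So any modal formula valid on the 3-cycle is also valid on the reflexive point, which is not irreflexive.
So the class is not modally definable.

No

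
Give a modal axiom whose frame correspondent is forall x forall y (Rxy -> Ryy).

□(□q → q)

A defining formula is □(□q → q) (the T□ axiom).
Suppose □(□q→q) is valid. Take Rxy and set V(q)={w : Ryw}. Then at y, □q holds; since □(□q→q) at x, □q→q at y, so q at y, i.e. Ryy.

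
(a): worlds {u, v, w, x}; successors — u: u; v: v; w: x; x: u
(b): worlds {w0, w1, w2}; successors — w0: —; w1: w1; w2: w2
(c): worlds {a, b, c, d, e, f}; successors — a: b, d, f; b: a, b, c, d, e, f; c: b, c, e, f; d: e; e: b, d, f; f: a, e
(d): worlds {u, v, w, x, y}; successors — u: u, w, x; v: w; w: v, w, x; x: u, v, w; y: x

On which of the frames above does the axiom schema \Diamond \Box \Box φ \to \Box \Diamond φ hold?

The schema corresponds to a generalized confluence (Geach) condition: \forall x \forall y \forall z ((xRy \wedge xRz) \to \exists w (y R^2 w \wedge zRw)).
(a): holds.
(b): holds.
(c): fails — aRd, aRd but no w with dR²w and dRw.
(d): holds.

(a), (b), (d)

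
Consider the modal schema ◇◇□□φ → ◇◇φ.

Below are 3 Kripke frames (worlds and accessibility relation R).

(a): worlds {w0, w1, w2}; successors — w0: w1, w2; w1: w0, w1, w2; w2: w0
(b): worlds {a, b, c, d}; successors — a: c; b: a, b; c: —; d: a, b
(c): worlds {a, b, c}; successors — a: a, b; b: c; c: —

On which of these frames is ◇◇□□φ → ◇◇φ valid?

Frame correspondent (Sahlqvist): ∀x ∀y (xR²y → ∃w (yR²w ∧ xR²w)) — i.e. a generalized confluence (Geach) condition.
(a): satisfies the condition.
(b): fails — bR²a but no w with aR²w and bR²w.
(c): fails — aR²b but no w with bR²w and aR²w.

(a)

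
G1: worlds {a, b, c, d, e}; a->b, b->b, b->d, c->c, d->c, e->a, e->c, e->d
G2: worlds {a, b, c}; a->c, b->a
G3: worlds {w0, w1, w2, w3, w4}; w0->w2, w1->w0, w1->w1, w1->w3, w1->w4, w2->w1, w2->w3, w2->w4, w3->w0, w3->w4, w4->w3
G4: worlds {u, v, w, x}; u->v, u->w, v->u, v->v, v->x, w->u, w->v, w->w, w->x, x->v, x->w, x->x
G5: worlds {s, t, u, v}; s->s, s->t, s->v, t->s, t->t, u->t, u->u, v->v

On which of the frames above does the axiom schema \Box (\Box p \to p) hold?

G5

This is the axiom for shift-reflexivity; its first-order frame correspondent is \forall x \forall y (Rxy \to Ryy).
G1: fails — Rea but not Raa.
G2: fails — Rac but not Rcc.
G3: fails — Rw1w0 but not Rw0w0.
G4: fails — Rwu but not Ruu.
G5: holds.
Valid on: G5.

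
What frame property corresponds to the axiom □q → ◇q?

This is the D axiom.
Its frame correspondent is seriality — ∀x ∃y Rxy.

seriality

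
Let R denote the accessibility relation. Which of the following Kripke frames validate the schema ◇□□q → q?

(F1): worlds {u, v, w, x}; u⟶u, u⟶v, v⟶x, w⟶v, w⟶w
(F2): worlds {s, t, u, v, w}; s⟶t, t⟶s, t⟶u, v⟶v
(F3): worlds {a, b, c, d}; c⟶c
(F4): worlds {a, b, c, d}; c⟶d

(F3)

The schema corresponds to a generalized confluence (Geach) condition: ∀x ∀y (xRy → ∃w (yR²w ∧ x = w)).
(F1): fails — uRv but no t with vR²t and u=t.
(F2): fails — sRt but no w* with tR²w* and s=w*.
(F3): satisfies the condition.
(F4): fails — cRd but no w with dR²w and c=w.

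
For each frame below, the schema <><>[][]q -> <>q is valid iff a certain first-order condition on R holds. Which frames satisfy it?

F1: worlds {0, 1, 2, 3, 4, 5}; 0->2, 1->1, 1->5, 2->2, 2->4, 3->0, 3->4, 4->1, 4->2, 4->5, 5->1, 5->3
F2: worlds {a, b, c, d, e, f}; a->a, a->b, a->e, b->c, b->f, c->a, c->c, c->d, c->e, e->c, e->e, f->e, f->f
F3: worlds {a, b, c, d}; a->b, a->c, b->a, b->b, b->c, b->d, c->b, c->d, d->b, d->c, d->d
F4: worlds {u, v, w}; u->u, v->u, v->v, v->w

Frame correspondent (Sahlqvist): forall x forall y (x R^2 y -> exists w (y R^2 w & xRw)) — i.e. a generalized confluence (Geach) condition.
F1: fails — 2R²1 but no w with 1R²w and 2Rw.
F2: fails — bR²d but no w with dR²w and bRw.
F3: condition met.
F4: fails — vR²w but no t with wR²t and vRt.
Valid on: F3.

F3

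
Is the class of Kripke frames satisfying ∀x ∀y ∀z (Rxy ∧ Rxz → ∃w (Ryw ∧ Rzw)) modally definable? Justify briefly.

Yes — defined by ◇□p → □◇p

The condition is convergence. A defining modal formula is ◇□p → □◇p.
Suppose ◇□p→□◇p is valid. Take Rxy, Rxz and set V(p)={w : Ryw}. Then □p at y so ◇□p at x, so □◇p at x, so ◇p at z, giving w with Rzw and Ryw.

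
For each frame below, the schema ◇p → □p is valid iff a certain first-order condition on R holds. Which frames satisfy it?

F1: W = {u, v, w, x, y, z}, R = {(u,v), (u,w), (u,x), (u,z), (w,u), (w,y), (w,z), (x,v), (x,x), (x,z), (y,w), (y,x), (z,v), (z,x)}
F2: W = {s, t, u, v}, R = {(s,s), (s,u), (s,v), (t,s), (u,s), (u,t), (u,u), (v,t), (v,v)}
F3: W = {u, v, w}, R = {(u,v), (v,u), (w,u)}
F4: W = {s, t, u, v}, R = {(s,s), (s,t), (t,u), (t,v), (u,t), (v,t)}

Frame correspondent (Sahlqvist): ∀x ∀y ∀z (Rxy ∧ Rxz → y = z) — i.e. partial functionality.
F1: fails — u sees both v and w.
F2: fails — s sees both s and u.
F3: holds.
F4: fails — s sees both s and t.
Valid on: F3.

F3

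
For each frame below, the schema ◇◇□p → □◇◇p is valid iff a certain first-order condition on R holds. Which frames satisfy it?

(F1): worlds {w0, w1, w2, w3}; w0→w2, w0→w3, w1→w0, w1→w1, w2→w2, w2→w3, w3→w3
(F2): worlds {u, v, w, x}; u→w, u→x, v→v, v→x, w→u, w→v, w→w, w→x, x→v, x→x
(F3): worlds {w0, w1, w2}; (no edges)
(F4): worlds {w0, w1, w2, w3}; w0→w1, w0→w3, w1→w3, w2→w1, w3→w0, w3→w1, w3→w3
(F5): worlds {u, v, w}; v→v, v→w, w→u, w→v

(F2), (F3), (F4)

The schema corresponds to a generalized confluence (Geach) condition: ∀x ∀y ∀z ((xR²y ∧ xRz) → ∃w (yRw ∧ zR²w)).
(F1): fails — w1R²w1, w1Rw0 but no w with w1Rw and w0R²w.
(F2): condition met.
(F3): condition met.
(F4): condition met.
(F5): fails — vR²u, vRv but no t with uRt and vR²t.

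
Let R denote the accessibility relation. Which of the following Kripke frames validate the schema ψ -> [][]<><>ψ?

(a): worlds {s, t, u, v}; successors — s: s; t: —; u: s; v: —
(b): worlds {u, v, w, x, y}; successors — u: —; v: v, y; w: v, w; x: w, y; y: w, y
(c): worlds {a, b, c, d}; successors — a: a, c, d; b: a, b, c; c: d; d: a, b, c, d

The schema corresponds to a generalized confluence (Geach) condition: forall x forall z (x R^2 z -> exists w (x = w & z R^2 w)).
(a): fails — uR²s but no w with u=w and sR²w.
(b): fails — xR²v but no t with x=t and vR²t.
(c): holds.
Valid on: (c).

(c)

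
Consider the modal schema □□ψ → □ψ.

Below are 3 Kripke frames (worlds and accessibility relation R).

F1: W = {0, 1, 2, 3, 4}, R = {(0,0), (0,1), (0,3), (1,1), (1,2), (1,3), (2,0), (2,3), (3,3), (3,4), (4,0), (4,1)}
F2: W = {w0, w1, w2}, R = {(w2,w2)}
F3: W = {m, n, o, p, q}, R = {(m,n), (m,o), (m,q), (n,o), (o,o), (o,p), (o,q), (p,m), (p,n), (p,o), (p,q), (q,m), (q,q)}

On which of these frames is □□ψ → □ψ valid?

F1, F2

This is the axiom for density; its first-order frame correspondent is ∀x ∀y (Rxy → ∃z (Rxz ∧ Rzy)).
F1: ✓.
F2: ✓.
F3: fails — Rmn but no z with Rmz and Rzn.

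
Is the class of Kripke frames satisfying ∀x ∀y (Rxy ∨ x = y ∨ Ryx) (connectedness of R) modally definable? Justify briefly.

No — not modally definable

If a class were modally definable it would be closed under disjoint unions (Goldblatt–Thomason).
Take 3 disjoint single-world reflexive frames: each is trivially connected, but their disjoint union has 3 worlds with no edge between distinct components, so it is not connected.
Hence connectedness of R is not modally definable.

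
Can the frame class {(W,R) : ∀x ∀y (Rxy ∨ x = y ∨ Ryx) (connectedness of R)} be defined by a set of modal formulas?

No

If a class were modally definable it would be closed under disjoint unions (Goldblatt–Thomason).
Take 3 disjoint single-world reflexive frames: each is trivially connected, but their disjoint union has 3 worlds with no edge between distinct components, so it is not connected.
So the class is not modally definable.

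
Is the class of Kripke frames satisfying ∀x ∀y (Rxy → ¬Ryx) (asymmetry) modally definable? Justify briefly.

Any modally definable frame class is closed under surjective bounded morphisms.
The 3-cycle (worlds w0,w1,w2 with w0→w1→w2→w0) is asymmetric. Mapping every world to a single reflexive point • is a surjective bounded morphism, and the reflexive point is not asymmetric (R•• but asymmetry requires ¬R••).
So no modal formula (or set of formulas) defines exactly the asymmetric frames.

No — not modally definable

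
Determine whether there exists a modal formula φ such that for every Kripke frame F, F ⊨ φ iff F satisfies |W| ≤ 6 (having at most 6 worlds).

Not modally definable

Any modally definable frame class is closed under disjoint unions.
Any modal formula valid on each of 7 disjoint one-world frames is valid on their disjoint union (validity is preserved under disjoint unions). Each one-world frame has |W|=1≤6, but the union has |W|=7.
So no modal formula (or set of formulas) defines exactly the |W|≤6 frames.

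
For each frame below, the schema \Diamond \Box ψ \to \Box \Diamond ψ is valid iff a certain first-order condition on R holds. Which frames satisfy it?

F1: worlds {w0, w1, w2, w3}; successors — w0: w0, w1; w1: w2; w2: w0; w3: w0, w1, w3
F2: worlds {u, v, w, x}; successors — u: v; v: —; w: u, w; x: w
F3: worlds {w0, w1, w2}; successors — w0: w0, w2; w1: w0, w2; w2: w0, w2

F3

Frame correspondent (Sahlqvist): \forall x \forall y \forall z (Rxy \wedge Rxz \to \exists w (Ryw \wedge Rzw)) — i.e. convergence.
F1: fails — Rw0w1 and Rw0w0 but w1 and w0 have no common successor.
F2: fails — Ruv and Ruv but v and v have no common successor.
F3: holds.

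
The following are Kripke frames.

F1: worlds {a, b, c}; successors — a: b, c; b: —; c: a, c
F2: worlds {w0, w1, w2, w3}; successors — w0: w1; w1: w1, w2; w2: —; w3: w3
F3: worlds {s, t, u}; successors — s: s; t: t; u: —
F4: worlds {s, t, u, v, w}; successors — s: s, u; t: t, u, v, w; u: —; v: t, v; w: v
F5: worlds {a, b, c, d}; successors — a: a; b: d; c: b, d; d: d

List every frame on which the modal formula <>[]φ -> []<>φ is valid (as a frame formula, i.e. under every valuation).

F3, F5

This is the axiom for convergence; its first-order frame correspondent is forall x forall y forall z (Rxy & Rxz -> exists w (Ryw & Rzw)).
F1: fails — Rac and Rab but c and b have no common successor.
F2: fails — Rw1w2 and Rw1w2 but w2 and w2 have no common successor.
F3: holds.
F4: fails — Rsu and Rsu but u and u have no common successor.
F5: holds.
Valid on: F3, F5.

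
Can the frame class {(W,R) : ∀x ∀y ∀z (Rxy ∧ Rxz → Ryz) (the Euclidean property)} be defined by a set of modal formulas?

Yes — defined by ◇r → □◇r

Yes: it is the Euclidean property, defined by the 5 schema ◇r → □◇r.
Suppose ◇r→□◇r is valid. Take Rxy, Rxz and set V(r)={y}. Then ◇r at x, so □◇r at x, so ◇r at z, so some w with Rzw has r; w=y, i.e. Rzy. By symmetry of the argument, Ryz.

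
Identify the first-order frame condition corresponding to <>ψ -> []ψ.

partial functionality: forall x forall y forall z (Rxy & Rxz -> y = z)

This is the CD axiom.
Its frame correspondent is partial functionality — forall x forall y forall z (Rxy & Rxz -> y = z).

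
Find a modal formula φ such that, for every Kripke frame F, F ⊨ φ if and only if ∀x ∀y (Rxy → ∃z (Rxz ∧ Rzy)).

This is density; the standard corresponding axiom is C4: □□r → □r.
Suppose □□r→□r is valid. Take Rxy and set V(r)={w : xR²w}. Then □□r at x, so □r at x, so r at y, i.e. ∃z(Rxz∧Rzy).

□□r → □r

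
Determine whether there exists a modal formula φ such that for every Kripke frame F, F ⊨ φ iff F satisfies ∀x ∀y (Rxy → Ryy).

This is a Sahlqvist condition; the T□ axiom □(□p → p) defines it.
Suppose □(□p→p) is valid. Take Rxy and set V(p)={w : Ryw}. Then at y, □p holds; since □(□p→p) at x, □p→p at y, so p at y, i.e. Ryy.

Yes — defined by □(□p → p)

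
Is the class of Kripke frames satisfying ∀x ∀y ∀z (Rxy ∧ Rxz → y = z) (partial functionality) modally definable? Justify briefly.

The condition is partial functionality. A defining modal formula is ◇q → □q.

Definable; ◇q → □q defines it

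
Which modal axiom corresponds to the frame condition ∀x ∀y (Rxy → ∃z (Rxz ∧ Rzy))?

□□p → □p

The condition is density. The C4 schema □□p → □p defines it.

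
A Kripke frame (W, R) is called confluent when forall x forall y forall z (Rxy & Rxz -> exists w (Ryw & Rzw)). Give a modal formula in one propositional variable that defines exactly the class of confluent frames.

The condition is convergence. The .2 schema ◇□q → □◇q defines it.
Suppose ◇□q→□◇q is valid. Take Rxy, Rxz and set V(q)={w : Ryw}. Then □q at y so ◇□q at x, so □◇q at x, so ◇q at z, giving w with Rzw and Ryw.

◇□q → □◇q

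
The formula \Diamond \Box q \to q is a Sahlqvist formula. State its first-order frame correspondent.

symmetry: \forall x \forall y (Rxy \to Ryx)

Replacing q by ¬q and contraposing gives the equivalent schema q → □◇q.
Suppose q→□◇q is valid. Take Rxy and set V(q)={x}. Then q at x, so □◇q at x, so ◇q at y, so some z with Ryz has q; z=x, i.e. Ryx.
Conversely, on a frame with symmetry the schema holds at every world under every valuation.
So the correspondent is symmetry.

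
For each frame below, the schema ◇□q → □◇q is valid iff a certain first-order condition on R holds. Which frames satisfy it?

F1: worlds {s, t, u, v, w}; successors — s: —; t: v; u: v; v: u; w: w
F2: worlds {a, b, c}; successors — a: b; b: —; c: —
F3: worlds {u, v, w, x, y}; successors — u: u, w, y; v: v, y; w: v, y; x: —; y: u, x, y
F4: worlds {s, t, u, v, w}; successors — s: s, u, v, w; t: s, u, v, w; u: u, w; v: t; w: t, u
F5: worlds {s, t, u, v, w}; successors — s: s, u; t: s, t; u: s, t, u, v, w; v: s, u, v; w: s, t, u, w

F1, F5

This is the axiom for convergence; its first-order frame correspondent is ∀x ∀y ∀z (Rxy ∧ Rxz → ∃w (Ryw ∧ Rzw)).
F1: satisfies the condition.
F2: fails — Rab and Rab but b and b have no common successor.
F3: fails — Ryx and Ryx but x and x have no common successor.
F4: fails — Rsv and Rsu but v and u have no common successor.
F5: satisfies the condition.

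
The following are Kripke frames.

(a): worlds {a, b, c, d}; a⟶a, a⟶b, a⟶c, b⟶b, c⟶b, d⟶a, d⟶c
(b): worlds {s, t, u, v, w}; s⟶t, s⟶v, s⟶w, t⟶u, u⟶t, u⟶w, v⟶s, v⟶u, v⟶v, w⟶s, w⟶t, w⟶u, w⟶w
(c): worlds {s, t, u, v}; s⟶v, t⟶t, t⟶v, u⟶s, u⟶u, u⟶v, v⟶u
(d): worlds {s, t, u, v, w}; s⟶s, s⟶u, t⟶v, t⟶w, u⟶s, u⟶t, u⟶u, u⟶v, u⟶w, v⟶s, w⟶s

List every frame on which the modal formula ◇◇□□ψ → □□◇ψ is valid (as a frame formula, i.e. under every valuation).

(a)

This is the axiom for a generalized confluence (Geach) condition; its first-order frame correspondent is ∀x ∀y ∀z ((xR²y ∧ xR²z) → ∃w (yR²w ∧ zRw)).
(a): ✓.
(b): fails — sR²t, sR²t but no w* with tR²w* and tRw*.
(c): fails — uR²s, uR²s but no w with sR²w and sRw.
(d): fails — sR²t, sR²t but no w* with tR²w* and tRw*.
Valid on: (a).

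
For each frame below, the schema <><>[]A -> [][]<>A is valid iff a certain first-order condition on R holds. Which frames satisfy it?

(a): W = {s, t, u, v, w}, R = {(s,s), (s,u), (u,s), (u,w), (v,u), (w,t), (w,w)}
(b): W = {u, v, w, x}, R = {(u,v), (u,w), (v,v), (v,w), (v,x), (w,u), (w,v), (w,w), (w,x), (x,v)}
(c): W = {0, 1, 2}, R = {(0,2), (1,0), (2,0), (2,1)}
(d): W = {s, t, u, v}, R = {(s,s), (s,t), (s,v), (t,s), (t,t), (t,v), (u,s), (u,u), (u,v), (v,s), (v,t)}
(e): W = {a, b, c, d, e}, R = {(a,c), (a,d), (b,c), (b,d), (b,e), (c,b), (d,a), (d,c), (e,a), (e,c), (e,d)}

This is the axiom for a generalized confluence (Geach) condition; its first-order frame correspondent is forall x forall y forall z ((x R^2 y & x R^2 z) -> exists w (yRw & zRw)).
(a): fails — sR²s, sR²w but no w* with sRw* and wRw*.
(b): holds.
(c): fails — 0R²0, 0R²1 but no w with 0Rw and 1Rw.
(d): holds.
(e): fails — aR²a, aR²c but no w with aRw and cRw.

(b), (d)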